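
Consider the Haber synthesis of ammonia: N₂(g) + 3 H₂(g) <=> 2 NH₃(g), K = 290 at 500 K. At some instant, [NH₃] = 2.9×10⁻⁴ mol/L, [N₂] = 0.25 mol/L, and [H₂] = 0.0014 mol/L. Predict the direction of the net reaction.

Q = [NH₃]² / ([N₂]·[H₂]³) = (2.9×10⁻⁴)² / ((0.25)·(0.0014)³) = 120
Q = 120 < K = 290, so the forward reaction proceeds.

toward products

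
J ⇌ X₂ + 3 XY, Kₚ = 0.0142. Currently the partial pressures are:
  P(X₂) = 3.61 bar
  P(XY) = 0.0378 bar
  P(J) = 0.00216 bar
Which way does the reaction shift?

Qₚ = P(X₂)·P(XY)³ / P(J) = (3.61)·(0.0378)³ / (0.00216) = 0.0903
Qₚ = 0.0903 > Kₚ = 0.0142, so the reverse reaction proceeds.

in the reverse direction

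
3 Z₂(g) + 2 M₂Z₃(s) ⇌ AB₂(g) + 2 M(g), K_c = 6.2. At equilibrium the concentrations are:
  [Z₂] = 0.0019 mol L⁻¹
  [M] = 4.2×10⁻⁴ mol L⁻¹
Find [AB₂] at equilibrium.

[AB₂] = 0.24 mol L⁻¹

(M₂Z₃ is a pure solid — omitted from K_c.)
At equilibrium, K_c = [AB₂]·[M]² / [Z₂]³ = 6.2.
([AB₂])·(4.2×10⁻⁴)² / (0.0019)³ = 6.2
[AB₂] = 0.241 = 0.24 mol L⁻¹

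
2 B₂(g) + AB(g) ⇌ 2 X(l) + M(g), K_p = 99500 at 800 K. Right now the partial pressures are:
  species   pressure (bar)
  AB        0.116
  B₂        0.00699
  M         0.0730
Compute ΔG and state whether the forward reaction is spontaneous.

(X is a pure liquid — omitted from Q_p.)
Q_p = P(M) / (P(B₂)²·P(AB)) = (0.0730) / ((0.00699)²·(0.116)) = 12900
ΔG = RT ln(Q_p/K_p) = (8.314 J mol⁻¹ K⁻¹)(800 K) × ln(12900/99500)
   = (6.651 kJ/mol)(-2.043) = -13.6 kJ/mol
ΔG < 0, so the forward reaction is spontaneous (proceeds forward).

ΔG = -13.6 kJ/mol; the forward reaction is spontaneous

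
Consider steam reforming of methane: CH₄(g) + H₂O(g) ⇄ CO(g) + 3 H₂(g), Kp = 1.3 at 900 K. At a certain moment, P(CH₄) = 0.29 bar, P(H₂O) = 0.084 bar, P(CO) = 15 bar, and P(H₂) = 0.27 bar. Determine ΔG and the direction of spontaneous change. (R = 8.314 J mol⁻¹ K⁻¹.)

Qp = P(CO)·P(H₂)³ / (P(CH₄)·P(H₂O)) = (15)·(0.27)³ / ((0.29)·(0.084)) = 12.1
ΔG = RT ln(Qp/Kp) = (8.314 J mol⁻¹ K⁻¹)(900 K) × ln(12.1/1.3)
   = (7.483 kJ/mol)(2.231) = 16.7 kJ/mol
ΔG > 0, so the forward reaction is non-spontaneous (proceeds in reverse).

ΔG = 16.7 kJ/mol; the forward reaction is non-spontaneous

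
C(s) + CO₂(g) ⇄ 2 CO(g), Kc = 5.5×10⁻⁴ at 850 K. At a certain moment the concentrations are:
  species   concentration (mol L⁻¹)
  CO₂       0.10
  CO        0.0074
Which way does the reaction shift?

(C is a pure solid — omitted from Qc.)
Qc = [CO]² / [CO₂] = (0.0074)² / (0.10) = 5.5×10⁻⁴
Qc = 5.5×10⁻⁴ = Kc, so the system is already at equilibrium.

at equilibrium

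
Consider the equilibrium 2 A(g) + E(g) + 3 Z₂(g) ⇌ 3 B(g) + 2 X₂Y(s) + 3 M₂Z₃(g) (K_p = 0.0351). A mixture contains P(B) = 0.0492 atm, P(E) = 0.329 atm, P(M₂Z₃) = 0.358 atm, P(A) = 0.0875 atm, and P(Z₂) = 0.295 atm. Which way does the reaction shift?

reverse (toward reactants)

(X₂Y is a pure solid — omitted from Q_p.)
Q_p = P(B)³·P(M₂Z₃)³ / (P(A)²·P(E)·P(Z₂)³) = (0.0492)³·(0.358)³ / ((0.0875)²·(0.329)·(0.295)³) = 0.0845
Q_p = 0.0845 > K_p = 0.0351, so the reverse reaction proceeds.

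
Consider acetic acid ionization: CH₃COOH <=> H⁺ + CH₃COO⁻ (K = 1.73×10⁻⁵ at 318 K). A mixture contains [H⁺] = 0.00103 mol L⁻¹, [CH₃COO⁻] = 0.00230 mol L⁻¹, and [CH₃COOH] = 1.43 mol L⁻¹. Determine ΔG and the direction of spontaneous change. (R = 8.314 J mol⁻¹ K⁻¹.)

ΔG = -6.20 kJ/mol; the forward reaction is spontaneous

Q = [H⁺]·[CH₃COO⁻] / [CH₃COOH] = (0.00103)·(0.00230) / (1.43) = 1.66×10⁻⁶
ΔG = RT ln(Q/K) = (8.314 J mol⁻¹ K⁻¹)(318 K) × ln(1.66×10⁻⁶/1.73×10⁻⁵)
   = (2.644 kJ/mol)(-2.344) = -6.20 kJ/mol
ΔG < 0, so the forward reaction is spontaneous (proceeds forward).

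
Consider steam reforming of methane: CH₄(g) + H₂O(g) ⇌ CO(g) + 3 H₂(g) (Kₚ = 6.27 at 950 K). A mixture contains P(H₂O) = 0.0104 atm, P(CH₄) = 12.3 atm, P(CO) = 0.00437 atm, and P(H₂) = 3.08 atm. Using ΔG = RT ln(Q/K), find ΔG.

Qₚ = P(CO)·P(H₂)³ / (P(CH₄)·P(H₂O)) = (0.00437)·(3.08)³ / ((12.3)·(0.0104)) = 0.998
ΔG = RT ln(Qₚ/Kₚ) = (8.314 J mol⁻¹ K⁻¹)(950 K) × ln(0.998/6.27)
   = (7.898 kJ/mol)(-1.838) = -14.5 kJ/mol
ΔG < 0, so the forward reaction is spontaneous (proceeds forward).

ΔG = -14.5 kJ/mol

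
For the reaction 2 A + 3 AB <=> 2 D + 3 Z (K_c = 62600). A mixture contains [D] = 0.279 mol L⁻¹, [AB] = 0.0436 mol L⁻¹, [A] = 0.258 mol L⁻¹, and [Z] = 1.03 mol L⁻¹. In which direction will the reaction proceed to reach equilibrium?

to the right

Q_c = [D]²·[Z]³ / ([A]²·[AB]³) = (0.279)²·(1.03)³ / ((0.258)²·(0.0436)³) = 15400
Q_c = 15400 < K_c = 62600, so the forward reaction proceeds.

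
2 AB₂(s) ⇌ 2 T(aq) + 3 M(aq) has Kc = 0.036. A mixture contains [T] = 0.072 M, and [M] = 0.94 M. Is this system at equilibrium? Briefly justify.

(AB₂ is a pure solid — omitted from Qc.)
Qc = [T]²·[M]³ = (0.072)²·(0.94)³ = 0.0043
Qc = 0.0043 < Kc = 0.036: net forward reaction.

no; Q < K, reaction proceeds forward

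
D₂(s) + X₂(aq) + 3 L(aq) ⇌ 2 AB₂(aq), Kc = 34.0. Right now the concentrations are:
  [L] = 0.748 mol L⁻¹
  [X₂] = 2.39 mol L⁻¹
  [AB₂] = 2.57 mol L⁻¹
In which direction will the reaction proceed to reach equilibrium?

toward products

(D₂ is a pure solid — omitted from Qc.)
Qc = [AB₂]² / ([X₂]·[L]³) = (2.57)² / ((2.39)·(0.748)³) = 6.60
Qc = 6.60 < Kc = 34.0, so the forward reaction proceeds.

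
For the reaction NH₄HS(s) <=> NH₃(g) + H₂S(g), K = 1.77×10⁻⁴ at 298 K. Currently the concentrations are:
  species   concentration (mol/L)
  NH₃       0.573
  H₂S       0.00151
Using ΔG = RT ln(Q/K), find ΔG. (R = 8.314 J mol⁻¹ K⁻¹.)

ΔG = 3.93 kJ/mol

(NH₄HS is a pure solid — omitted from Q.)
Q = [NH₃]·[H₂S] = (0.573)·(0.00151) = 8.65×10⁻⁴
ΔG = RT ln(Q/K) = (8.314 J mol⁻¹ K⁻¹)(298 K) × ln(8.65×10⁻⁴/1.77×10⁻⁴)
   = (2.478 kJ/mol)(1.587) = 3.93 kJ/mol
ΔG > 0, so the forward reaction is non-spontaneous (proceeds in reverse).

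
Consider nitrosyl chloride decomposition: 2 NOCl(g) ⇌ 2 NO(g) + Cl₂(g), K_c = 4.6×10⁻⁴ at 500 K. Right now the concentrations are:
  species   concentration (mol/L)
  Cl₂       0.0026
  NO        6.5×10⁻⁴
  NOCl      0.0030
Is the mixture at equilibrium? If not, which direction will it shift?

no; Q < K, reaction proceeds forward

Q_c = [NO]²·[Cl₂] / [NOCl]² = (6.5×10⁻⁴)²·(0.0026) / (0.0030)² = 1.2×10⁻⁴
Q_c = 1.2×10⁻⁴ < K_c = 4.6×10⁻⁴: net forward reaction.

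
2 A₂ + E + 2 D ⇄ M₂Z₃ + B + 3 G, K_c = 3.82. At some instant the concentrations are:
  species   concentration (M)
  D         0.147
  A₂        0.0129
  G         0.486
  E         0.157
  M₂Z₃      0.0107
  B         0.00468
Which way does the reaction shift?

in the reverse direction

Q_c = [M₂Z₃]·[B]·[G]³ / ([A₂]²·[E]·[D]²) = (0.0107)·(0.00468)·(0.486)³ / ((0.0129)²·(0.157)·(0.147)²) = 10.2
Q_c = 10.2 > K_c = 3.82, so the reverse reaction proceeds.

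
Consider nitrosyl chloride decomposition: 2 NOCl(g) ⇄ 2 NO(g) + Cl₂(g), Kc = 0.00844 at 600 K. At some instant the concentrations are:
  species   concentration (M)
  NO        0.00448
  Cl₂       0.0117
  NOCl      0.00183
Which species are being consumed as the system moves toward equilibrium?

Qc = [NO]²·[Cl₂] / [NOCl]² = (0.00448)²·(0.0117) / (0.00183)² = 0.0701
Qc = 0.0701 > Kc = 0.00844: net reverse reaction.

NO, Cl₂ (products)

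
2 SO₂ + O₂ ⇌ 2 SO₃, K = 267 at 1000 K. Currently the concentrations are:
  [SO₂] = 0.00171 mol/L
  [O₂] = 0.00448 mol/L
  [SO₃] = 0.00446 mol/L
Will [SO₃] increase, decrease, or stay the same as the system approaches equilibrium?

decrease

Q = [SO₃]² / ([SO₂]²·[O₂]) = (0.00446)² / ((0.00171)²·(0.00448)) = 1520
Q = 1520 > K = 267: net reverse reaction.
SO₃ is a product, so it decreases.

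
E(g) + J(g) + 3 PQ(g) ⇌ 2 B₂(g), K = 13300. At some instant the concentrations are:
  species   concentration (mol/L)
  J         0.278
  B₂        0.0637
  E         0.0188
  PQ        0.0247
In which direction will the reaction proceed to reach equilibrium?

Q = [B₂]² / ([E]·[J]·[PQ]³) = (0.0637)² / ((0.0188)·(0.278)·(0.0247)³) = 51500
Q = 51500 > K = 13300, so the reverse reaction proceeds.

to the left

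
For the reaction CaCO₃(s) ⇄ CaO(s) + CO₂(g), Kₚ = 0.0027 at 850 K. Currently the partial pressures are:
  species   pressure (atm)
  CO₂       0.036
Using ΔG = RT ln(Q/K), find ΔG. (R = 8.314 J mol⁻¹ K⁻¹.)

ΔG = 18.3 kJ/mol

(CaCO₃, CaO are pure solids — omitted from Qₚ.)
Qₚ = P(CO₂) = 0.0360
ΔG = RT ln(Qₚ/Kₚ) = (8.314 J mol⁻¹ K⁻¹)(850 K) × ln(0.0360/0.0027)
   = (7.067 kJ/mol)(2.590) = 18.3 kJ/mol
ΔG > 0, so the forward reaction is non-spontaneous (proceeds in reverse).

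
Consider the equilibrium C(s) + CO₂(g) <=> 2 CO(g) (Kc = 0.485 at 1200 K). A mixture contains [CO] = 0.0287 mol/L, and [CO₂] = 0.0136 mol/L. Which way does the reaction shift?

(C is a pure solid — omitted from Qc.)
Qc = [CO]² / [CO₂] = (0.0287)² / (0.0136) = 0.0606
Qc = 0.0606 < Kc = 0.485, so the forward reaction proceeds.

forward (toward products)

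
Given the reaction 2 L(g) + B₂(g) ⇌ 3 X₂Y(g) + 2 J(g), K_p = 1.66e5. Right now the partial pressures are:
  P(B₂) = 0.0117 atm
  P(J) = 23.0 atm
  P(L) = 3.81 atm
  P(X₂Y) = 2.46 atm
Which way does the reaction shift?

forward (toward products)

Q_p = P(X₂Y)³·P(J)² / (P(L)²·P(B₂)) = (2.46)³·(23.0)² / ((3.81)²·(0.0117)) = 46400
Q_p = 46400 < K_p = 1.66e5, so the forward reaction proceeds.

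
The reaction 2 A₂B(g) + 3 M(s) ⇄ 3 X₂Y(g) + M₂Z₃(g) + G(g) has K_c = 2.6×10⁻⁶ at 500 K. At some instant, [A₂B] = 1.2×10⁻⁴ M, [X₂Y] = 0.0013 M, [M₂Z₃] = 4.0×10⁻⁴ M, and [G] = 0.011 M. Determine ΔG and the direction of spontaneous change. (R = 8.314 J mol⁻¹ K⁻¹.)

ΔG = -5.63 kJ/mol; the forward reaction is spontaneous

(M is a pure solid — omitted from Q_c.)
Q_c = [X₂Y]³·[M₂Z₃]·[G] / [A₂B]² = (0.0013)³·(4.0×10⁻⁴)·(0.011) / (1.2×10⁻⁴)² = 6.71×10⁻⁷
ΔG = RT ln(Q_c/K_c) = (8.314 J mol⁻¹ K⁻¹)(500 K) × ln(6.71×10⁻⁷/2.6×10⁻⁶)
   = (4.157 kJ/mol)(-1.354) = -5.63 kJ/mol
ΔG < 0, so the forward reaction is spontaneous (proceeds forward).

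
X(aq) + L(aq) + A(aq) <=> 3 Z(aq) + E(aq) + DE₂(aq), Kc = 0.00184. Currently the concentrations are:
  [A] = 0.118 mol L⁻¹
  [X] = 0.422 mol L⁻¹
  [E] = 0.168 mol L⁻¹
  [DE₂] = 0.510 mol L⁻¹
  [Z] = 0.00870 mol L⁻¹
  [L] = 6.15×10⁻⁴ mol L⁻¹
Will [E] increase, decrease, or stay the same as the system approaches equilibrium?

Qc = [Z]³·[E]·[DE₂] / ([X]·[L]·[A]) = (0.00870)³·(0.168)·(0.510) / ((0.422)·(6.15×10⁻⁴)·(0.118)) = 0.00184
Qc = 0.00184 = Kc; the system is at equilibrium.

stay the same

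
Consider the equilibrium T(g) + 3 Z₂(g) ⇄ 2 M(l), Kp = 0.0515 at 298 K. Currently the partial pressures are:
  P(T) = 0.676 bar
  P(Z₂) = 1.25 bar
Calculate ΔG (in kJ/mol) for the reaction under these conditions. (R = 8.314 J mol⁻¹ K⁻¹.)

ΔG = 6.66 kJ/mol

(M is a pure liquid — omitted from Qp.)
Qp = 1 / (P(T)·P(Z₂)³) = 1 / ((0.676)·(1.25)³) = 0.757
ΔG = RT ln(Qp/Kp) = (8.314 J mol⁻¹ K⁻¹)(298 K) × ln(0.757/0.0515)
   = (2.478 kJ/mol)(2.688) = 6.66 kJ/mol
ΔG > 0, so the forward reaction is non-spontaneous (proceeds in reverse).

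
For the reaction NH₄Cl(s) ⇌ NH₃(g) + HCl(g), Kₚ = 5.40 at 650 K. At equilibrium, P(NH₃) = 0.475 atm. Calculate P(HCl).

P(HCl) = 11.4 atm

(NH₄Cl is a pure solid — omitted from Kₚ.)
At equilibrium, Kₚ = P(NH₃)·P(HCl) = 5.40.
(0.475)·(P(HCl)) = 5.40
P(HCl) = 11.4 atm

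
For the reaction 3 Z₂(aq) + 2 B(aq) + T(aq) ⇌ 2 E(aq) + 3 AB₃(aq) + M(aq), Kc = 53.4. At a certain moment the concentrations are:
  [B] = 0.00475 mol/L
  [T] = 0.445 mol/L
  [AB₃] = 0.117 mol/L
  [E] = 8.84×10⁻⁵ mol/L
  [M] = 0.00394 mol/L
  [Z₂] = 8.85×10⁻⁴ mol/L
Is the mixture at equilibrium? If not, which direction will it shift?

no; Q < K, reaction proceeds forward

Qc = [E]²·[AB₃]³·[M] / ([Z₂]³·[B]²·[T]) = (8.84×10⁻⁵)²·(0.117)³·(0.00394) / ((8.85×10⁻⁴)³·(0.00475)²·(0.445)) = 7.09
Qc = 7.09 < Kc = 53.4: net forward reaction.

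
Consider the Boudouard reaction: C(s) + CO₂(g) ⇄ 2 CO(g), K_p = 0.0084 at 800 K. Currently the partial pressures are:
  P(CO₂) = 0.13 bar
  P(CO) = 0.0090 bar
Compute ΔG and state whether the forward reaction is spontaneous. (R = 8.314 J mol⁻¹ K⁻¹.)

(C is a pure solid — omitted from Q_p.)
Q_p = P(CO)² / P(CO₂) = (0.0090)² / (0.13) = 6.23e-4
ΔG = RT ln(Q_p/K_p) = (8.314 J mol⁻¹ K⁻¹)(800 K) × ln(6.23e-4/0.0084)
   = (6.651 kJ/mol)(-2.601) = -17.3 kJ/mol
ΔG < 0, so the forward reaction is spontaneous (proceeds forward).

ΔG = -17.3 kJ/mol; the forward reaction is spontaneous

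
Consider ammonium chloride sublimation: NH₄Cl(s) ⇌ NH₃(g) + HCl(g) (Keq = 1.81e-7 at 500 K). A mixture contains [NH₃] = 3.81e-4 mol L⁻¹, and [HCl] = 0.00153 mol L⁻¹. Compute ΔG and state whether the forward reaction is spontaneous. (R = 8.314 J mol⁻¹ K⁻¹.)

(NH₄Cl is a pure solid — omitted from Q.)
Q = [NH₃]·[HCl] = (3.81e-4)·(0.00153) = 5.83e-7
ΔG = RT ln(Q/Keq) = (8.314 J mol⁻¹ K⁻¹)(500 K) × ln(5.83e-7/1.81e-7)
   = (4.157 kJ/mol)(1.170) = 4.86 kJ/mol
ΔG > 0, so the forward reaction is non-spontaneous (proceeds in reverse).

ΔG = 4.86 kJ/mol; the forward reaction is non-spontaneous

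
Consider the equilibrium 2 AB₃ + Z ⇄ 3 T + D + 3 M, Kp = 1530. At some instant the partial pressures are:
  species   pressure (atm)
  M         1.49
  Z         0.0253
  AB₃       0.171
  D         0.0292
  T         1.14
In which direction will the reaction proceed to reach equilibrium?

toward products

Qp = P(T)³·P(D)·P(M)³ / (P(AB₃)²·P(Z)) = (1.14)³·(0.0292)·(1.49)³ / ((0.171)²·(0.0253)) = 193
Qp = 193 < Kp = 1530, so the forward reaction proceeds.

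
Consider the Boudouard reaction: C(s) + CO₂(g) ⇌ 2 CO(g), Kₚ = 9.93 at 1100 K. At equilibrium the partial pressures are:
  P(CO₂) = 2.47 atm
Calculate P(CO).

P(CO) = 4.95 atm

(C is a pure solid — omitted from Kₚ.)
At equilibrium, Kₚ = P(CO)² / P(CO₂) = 9.93.
(P(CO))² / (2.47) = 9.93
P(CO)² = 24.5 ⇒ P(CO) = 4.95 atm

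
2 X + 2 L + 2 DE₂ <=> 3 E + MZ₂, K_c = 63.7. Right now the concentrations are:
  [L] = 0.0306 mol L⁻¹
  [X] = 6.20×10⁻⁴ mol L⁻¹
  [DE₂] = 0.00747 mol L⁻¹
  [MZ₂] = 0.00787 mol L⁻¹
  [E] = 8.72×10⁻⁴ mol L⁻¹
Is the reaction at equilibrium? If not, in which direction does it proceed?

in the reverse direction

Q_c = [E]³·[MZ₂] / ([X]²·[L]²·[DE₂]²) = (8.72×10⁻⁴)³·(0.00787) / ((6.20×10⁻⁴)²·(0.0306)²·(0.00747)²) = 260
Q_c = 260 > K_c = 63.7, so the reverse reaction proceeds.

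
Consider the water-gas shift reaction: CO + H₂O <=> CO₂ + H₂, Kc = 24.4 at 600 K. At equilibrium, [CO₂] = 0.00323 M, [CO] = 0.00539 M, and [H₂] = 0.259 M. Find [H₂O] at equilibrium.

[H₂O] = 0.00636 M

At equilibrium, Kc = [CO₂]·[H₂] / ([CO]·[H₂O]) = 24.4.
(0.00323)·(0.259) / ((0.00539)·([H₂O])) = 24.4
[H₂O] = 0.00636 M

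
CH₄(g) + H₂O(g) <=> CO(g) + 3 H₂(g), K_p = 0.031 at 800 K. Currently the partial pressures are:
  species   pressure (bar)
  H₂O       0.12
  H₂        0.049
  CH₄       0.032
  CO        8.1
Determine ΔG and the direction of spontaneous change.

Q_p = P(CO)·P(H₂)³ / (P(CH₄)·P(H₂O)) = (8.1)·(0.049)³ / ((0.032)·(0.12)) = 0.248
ΔG = RT ln(Q_p/K_p) = (8.314 J mol⁻¹ K⁻¹)(800 K) × ln(0.248/0.031)
   = (6.651 kJ/mol)(2.079) = 13.8 kJ/mol
ΔG > 0, so the forward reaction is non-spontaneous (proceeds in reverse).

ΔG = 13.8 kJ/mol; the forward reaction is non-spontaneous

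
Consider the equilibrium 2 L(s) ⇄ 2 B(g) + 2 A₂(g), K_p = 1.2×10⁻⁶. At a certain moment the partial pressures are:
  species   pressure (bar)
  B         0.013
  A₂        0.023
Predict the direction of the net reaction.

(L is a pure solid — omitted from Q_p.)
Q_p = P(B)²·P(A₂)² = (0.013)²·(0.023)² = 8.9×10⁻⁸
Q_p = 8.9×10⁻⁸ < K_p = 1.2×10⁻⁶, so the forward reaction proceeds.

forward (toward products)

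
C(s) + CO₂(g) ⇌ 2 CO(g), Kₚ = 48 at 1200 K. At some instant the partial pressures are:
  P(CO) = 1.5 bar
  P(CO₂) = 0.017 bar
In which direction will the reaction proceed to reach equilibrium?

(C is a pure solid — omitted from Qₚ.)
Qₚ = P(CO)² / P(CO₂) = (1.5)² / (0.017) = 130
Qₚ = 130 > Kₚ = 48, so the reverse reaction proceeds.

toward reactants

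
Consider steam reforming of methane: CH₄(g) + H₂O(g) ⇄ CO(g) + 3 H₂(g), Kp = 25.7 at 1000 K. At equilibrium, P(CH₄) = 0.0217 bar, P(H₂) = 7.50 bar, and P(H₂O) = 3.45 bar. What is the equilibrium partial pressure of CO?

P(CO) = 0.00456 bar

At equilibrium, Kp = P(CO)·P(H₂)³ / (P(CH₄)·P(H₂O)) = 25.7.
(P(CO))·(7.50)³ / ((0.0217)·(3.45)) = 25.7
P(CO) = 0.00456 bar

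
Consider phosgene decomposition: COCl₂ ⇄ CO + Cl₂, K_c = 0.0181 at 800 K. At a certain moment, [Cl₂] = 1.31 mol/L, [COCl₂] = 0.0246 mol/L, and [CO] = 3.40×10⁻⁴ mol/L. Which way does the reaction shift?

Q_c = [CO]·[Cl₂] / [COCl₂] = (3.40×10⁻⁴)·(1.31) / (0.0246) = 0.0181
Q_c = 0.0181 = K_c, so the system is already at equilibrium.

no net change (already at equilibrium)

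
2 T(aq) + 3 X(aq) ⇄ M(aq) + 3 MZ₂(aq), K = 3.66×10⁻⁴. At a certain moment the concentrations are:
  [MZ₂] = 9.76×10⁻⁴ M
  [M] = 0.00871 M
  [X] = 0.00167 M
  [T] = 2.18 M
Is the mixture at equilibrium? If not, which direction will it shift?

Q = [M]·[MZ₂]³ / ([T]²·[X]³) = (0.00871)·(9.76×10⁻⁴)³ / ((2.18)²·(0.00167)³) = 3.66×10⁻⁴
Q = 3.66×10⁻⁴ = K; the system is at equilibrium.

yes, at equilibrium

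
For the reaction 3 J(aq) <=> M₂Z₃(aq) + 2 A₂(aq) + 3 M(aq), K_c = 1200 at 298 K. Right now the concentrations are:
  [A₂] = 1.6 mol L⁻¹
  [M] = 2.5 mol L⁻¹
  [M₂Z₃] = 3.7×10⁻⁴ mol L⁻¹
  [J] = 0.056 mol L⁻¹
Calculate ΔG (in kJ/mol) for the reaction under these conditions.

Q_c = [M₂Z₃]·[A₂]²·[M]³ / [J]³ = (3.7×10⁻⁴)·(1.6)²·(2.5)³ / (0.056)³ = 84.3
ΔG = RT ln(Q_c/K_c) = (8.314 J mol⁻¹ K⁻¹)(298 K) × ln(84.3/1200)
   = (2.478 kJ/mol)(-2.656) = -6.58 kJ/mol
ΔG < 0, so the forward reaction is spontaneous (proceeds forward).

ΔG = -6.58 kJ/mol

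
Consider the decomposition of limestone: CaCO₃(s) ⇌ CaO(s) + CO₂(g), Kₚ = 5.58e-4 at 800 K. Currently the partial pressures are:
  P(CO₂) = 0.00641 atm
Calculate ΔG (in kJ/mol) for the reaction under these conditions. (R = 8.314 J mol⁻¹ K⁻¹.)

(CaCO₃, CaO are pure solids — omitted from Qₚ.)
Qₚ = P(CO₂) = 0.00641
ΔG = RT ln(Qₚ/Kₚ) = (8.314 J mol⁻¹ K⁻¹)(800 K) × ln(0.00641/5.58e-4)
   = (6.651 kJ/mol)(2.441) = 16.2 kJ/mol
ΔG > 0, so the forward reaction is non-spontaneous (proceeds in reverse).

ΔG = 16.2 kJ/mol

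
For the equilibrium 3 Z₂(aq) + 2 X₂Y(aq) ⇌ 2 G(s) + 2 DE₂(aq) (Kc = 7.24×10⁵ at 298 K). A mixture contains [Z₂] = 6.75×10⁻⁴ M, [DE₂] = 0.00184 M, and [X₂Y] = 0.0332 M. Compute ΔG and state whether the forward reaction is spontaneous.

ΔG = 6.50 kJ/mol; the forward reaction is non-spontaneous

(G is a pure solid — omitted from Qc.)
Qc = [DE₂]² / ([Z₂]³·[X₂Y]²) = (0.00184)² / ((6.75×10⁻⁴)³·(0.0332)²) = 9.99×10⁶
ΔG = RT ln(Qc/Kc) = (8.314 J mol⁻¹ K⁻¹)(298 K) × ln(9.99×10⁶/7.24×10⁵)
   = (2.478 kJ/mol)(2.625) = 6.50 kJ/mol
ΔG > 0, so the forward reaction is non-spontaneous (proceeds in reverse).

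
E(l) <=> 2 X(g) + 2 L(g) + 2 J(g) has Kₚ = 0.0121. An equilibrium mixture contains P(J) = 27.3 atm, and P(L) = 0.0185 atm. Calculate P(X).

(E is a pure liquid — omitted from Kₚ.)
At equilibrium, Kₚ = P(X)²·P(L)²·P(J)² = 0.0121.
(P(X))²·(0.0185)²·(27.3)² = 0.0121
P(X)² = 0.0474 ⇒ P(X) = 0.218 atm

P(X) = 0.218 atm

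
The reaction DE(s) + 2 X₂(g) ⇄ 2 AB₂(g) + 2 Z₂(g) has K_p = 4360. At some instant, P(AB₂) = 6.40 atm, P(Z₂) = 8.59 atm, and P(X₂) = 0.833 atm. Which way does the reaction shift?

no net change (already at equilibrium)

(DE is a pure solid — omitted from Q_p.)
Q_p = P(AB₂)²·P(Z₂)² / P(X₂)² = (6.40)²·(8.59)² / (0.833)² = 4360
Q_p = 4360 = K_p, so the system is already at equilibrium.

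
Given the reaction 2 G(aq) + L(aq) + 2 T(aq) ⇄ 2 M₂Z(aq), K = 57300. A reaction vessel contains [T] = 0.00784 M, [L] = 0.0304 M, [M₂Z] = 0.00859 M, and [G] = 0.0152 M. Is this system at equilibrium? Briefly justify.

Q = [M₂Z]² / ([G]²·[L]·[T]²) = (0.00859)² / ((0.0152)²·(0.0304)·(0.00784)²) = 1.71×10⁵
Q = 1.71×10⁵ > K = 57300: net reverse reaction.

no; Q > K, reaction proceeds in reverse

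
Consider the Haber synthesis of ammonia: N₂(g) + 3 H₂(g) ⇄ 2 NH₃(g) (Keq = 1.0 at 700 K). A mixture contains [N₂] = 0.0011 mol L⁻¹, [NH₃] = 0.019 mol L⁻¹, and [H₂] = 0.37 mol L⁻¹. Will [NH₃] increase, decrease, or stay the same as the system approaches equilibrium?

decrease

Q = [NH₃]² / ([N₂]·[H₂]³) = (0.019)² / ((0.0011)·(0.37)³) = 6.5
Q = 6.5 > Keq = 1.0: net reverse reaction.
NH₃ is a product, so it decreases.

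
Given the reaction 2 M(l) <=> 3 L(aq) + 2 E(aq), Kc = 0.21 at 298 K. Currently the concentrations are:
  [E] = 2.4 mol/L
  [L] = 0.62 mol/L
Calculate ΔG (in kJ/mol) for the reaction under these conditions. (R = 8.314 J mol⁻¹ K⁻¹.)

ΔG = 4.65 kJ/mol

(M is a pure liquid — omitted from Qc.)
Qc = [L]³·[E]² = (0.62)³·(2.4)² = 1.37
ΔG = RT ln(Qc/Kc) = (8.314 J mol⁻¹ K⁻¹)(298 K) × ln(1.37/0.21)
   = (2.478 kJ/mol)(1.875) = 4.65 kJ/mol
ΔG > 0, so the forward reaction is non-spontaneous (proceeds in reverse).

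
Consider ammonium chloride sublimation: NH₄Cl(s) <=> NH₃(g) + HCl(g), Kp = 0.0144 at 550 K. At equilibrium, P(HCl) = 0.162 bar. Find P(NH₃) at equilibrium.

(NH₄Cl is a pure solid — omitted from Kp.)
At equilibrium, Kp = P(NH₃)·P(HCl) = 0.0144.
(P(NH₃))·(0.162) = 0.0144
P(NH₃) = 0.0889 bar

P(NH₃) = 0.0889 bar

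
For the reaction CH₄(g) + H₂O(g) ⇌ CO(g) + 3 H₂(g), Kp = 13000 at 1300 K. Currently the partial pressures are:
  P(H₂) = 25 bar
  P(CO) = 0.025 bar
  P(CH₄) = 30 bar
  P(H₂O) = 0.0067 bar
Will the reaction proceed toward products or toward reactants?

Qp = P(CO)·P(H₂)³ / (P(CH₄)·P(H₂O)) = (0.025)·(25)³ / ((30)·(0.0067)) = 1900
Qp = 1900 < Kp = 13000, so the forward reaction proceeds.

in the forward direction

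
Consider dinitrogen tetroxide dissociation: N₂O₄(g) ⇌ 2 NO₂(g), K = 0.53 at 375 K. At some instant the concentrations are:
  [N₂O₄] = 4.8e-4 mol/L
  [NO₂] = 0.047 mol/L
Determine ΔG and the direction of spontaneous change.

Q = [NO₂]² / [N₂O₄] = (0.047)² / (4.8e-4) = 4.60
ΔG = RT ln(Q/K) = (8.314 J mol⁻¹ K⁻¹)(375 K) × ln(4.60/0.53)
   = (3.118 kJ/mol)(2.161) = 6.74 kJ/mol
ΔG > 0, so the forward reaction is non-spontaneous (proceeds in reverse).

ΔG = 6.74 kJ/mol; the forward reaction is non-spontaneous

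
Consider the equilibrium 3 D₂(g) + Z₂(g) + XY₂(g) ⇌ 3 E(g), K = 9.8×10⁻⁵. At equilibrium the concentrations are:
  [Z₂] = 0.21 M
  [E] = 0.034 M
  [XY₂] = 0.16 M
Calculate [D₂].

[D₂] = 2.3 M

At equilibrium, K = [E]³ / ([D₂]³·[Z₂]·[XY₂]) = 9.8×10⁻⁵.
(0.034)³ / (([D₂])³·(0.21)·(0.16)) = 9.8×10⁻⁵
[D₂]³ = 11.9 ⇒ [D₂] = 2.3 M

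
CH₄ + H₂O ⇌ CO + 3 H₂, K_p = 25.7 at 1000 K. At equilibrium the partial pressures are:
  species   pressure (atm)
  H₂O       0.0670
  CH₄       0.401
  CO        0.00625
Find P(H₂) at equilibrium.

P(H₂) = 4.80 atm

At equilibrium, K_p = P(CO)·P(H₂)³ / (P(CH₄)·P(H₂O)) = 25.7.
(0.00625)·(P(H₂))³ / ((0.401)·(0.0670)) = 25.7
P(H₂)³ = 110 ⇒ P(H₂) = 4.80 atm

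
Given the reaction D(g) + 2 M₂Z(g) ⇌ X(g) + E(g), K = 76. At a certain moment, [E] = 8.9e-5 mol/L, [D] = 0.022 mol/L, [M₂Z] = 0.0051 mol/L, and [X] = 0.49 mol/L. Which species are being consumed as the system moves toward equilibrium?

Q = [X]·[E] / ([D]·[M₂Z]²) = (0.49)·(8.9e-5) / ((0.022)·(0.0051)²) = 76
Q = 76 = K; the system is at equilibrium.

none (at equilibrium)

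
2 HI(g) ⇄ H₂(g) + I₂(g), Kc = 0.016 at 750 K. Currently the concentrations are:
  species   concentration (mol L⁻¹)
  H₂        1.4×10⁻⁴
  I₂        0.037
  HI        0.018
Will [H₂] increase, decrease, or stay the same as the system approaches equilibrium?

Qc = [H₂]·[I₂] / [HI]² = (1.4×10⁻⁴)·(0.037) / (0.018)² = 0.016
Qc = 0.016 = Kc; the system is at equilibrium.

stay the same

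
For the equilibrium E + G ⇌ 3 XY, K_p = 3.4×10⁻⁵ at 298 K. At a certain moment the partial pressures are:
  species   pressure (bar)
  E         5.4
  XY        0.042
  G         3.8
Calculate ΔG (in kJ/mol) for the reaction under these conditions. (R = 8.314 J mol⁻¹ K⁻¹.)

Q_p = P(XY)³ / (P(E)·P(G)) = (0.042)³ / ((5.4)·(3.8)) = 3.61×10⁻⁶
ΔG = RT ln(Q_p/K_p) = (8.314 J mol⁻¹ K⁻¹)(298 K) × ln(3.61×10⁻⁶/3.4×10⁻⁵)
   = (2.478 kJ/mol)(-2.243) = -5.56 kJ/mol
ΔG < 0, so the forward reaction is spontaneous (proceeds forward).

ΔG = -5.56 kJ/mol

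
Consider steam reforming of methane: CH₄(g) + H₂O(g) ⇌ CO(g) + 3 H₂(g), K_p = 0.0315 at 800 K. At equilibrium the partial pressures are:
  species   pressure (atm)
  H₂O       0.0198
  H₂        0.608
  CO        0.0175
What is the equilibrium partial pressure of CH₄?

At equilibrium, K_p = P(CO)·P(H₂)³ / (P(CH₄)·P(H₂O)) = 0.0315.
(0.0175)·(0.608)³ / ((P(CH₄))·(0.0198)) = 0.0315
P(CH₄) = 6.31 atm

P(CH₄) = 6.31 atm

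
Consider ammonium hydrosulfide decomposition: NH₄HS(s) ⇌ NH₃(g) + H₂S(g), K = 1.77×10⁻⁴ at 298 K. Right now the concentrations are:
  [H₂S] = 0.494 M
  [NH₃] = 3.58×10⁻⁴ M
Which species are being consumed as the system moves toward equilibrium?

none (at equilibrium)

(NH₄HS is a pure solid — omitted from Q.)
Q = [NH₃]·[H₂S] = (3.58×10⁻⁴)·(0.494) = 1.77×10⁻⁴
Q = 1.77×10⁻⁴ = K; the system is at equilibrium.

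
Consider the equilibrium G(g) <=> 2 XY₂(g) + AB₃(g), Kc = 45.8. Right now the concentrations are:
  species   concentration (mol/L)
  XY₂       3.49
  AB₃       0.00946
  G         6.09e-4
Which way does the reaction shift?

Qc = [XY₂]²·[AB₃] / [G] = (3.49)²·(0.00946) / (6.09e-4) = 189
Qc = 189 > Kc = 45.8, so the reverse reaction proceeds.

toward reactants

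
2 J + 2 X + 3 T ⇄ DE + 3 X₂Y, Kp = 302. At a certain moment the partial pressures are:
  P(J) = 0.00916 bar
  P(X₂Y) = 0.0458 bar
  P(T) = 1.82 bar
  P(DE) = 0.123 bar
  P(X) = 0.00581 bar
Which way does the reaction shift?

Qp = P(DE)·P(X₂Y)³ / (P(J)²·P(X)²·P(T)³) = (0.123)·(0.0458)³ / ((0.00916)²·(0.00581)²·(1.82)³) = 692
Qp = 692 > Kp = 302, so the reverse reaction proceeds.

toward reactants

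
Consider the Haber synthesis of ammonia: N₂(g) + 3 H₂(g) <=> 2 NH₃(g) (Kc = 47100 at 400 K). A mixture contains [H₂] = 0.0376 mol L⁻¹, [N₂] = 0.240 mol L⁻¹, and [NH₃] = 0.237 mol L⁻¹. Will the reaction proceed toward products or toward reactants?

Qc = [NH₃]² / ([N₂]·[H₂]³) = (0.237)² / ((0.240)·(0.0376)³) = 4400
Qc = 4400 < Kc = 47100, so the forward reaction proceeds.

forward (toward products)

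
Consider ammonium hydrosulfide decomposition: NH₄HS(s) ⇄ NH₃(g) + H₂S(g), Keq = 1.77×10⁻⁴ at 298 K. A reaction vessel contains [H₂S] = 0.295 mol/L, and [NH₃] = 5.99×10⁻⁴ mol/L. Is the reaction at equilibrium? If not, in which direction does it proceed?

(NH₄HS is a pure solid — omitted from Q.)
Q = [NH₃]·[H₂S] = (5.99×10⁻⁴)·(0.295) = 1.77×10⁻⁴
Q = 1.77×10⁻⁴ = Keq, so the system is already at equilibrium.

no net change (already at equilibrium)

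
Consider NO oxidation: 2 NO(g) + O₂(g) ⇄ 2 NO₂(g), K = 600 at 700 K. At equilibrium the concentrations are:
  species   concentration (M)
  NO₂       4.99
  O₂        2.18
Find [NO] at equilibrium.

[NO] = 0.138 M

At equilibrium, K = [NO₂]² / ([NO]²·[O₂]) = 600.
(4.99)² / (([NO])²·(2.18)) = 600
[NO]² = 0.0190 ⇒ [NO] = 0.138 M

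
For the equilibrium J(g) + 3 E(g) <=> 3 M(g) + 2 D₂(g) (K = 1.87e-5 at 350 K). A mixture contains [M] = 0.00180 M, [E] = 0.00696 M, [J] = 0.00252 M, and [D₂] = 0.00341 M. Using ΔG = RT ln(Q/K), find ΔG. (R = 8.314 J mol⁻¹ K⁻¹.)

Q = [M]³·[D₂]² / ([J]·[E]³) = (0.00180)³·(0.00341)² / ((0.00252)·(0.00696)³) = 7.98e-5
ΔG = RT ln(Q/K) = (8.314 J mol⁻¹ K⁻¹)(350 K) × ln(7.98e-5/1.87e-5)
   = (2.910 kJ/mol)(1.451) = 4.22 kJ/mol
ΔG > 0, so the forward reaction is non-spontaneous (proceeds in reverse).

ΔG = 4.22 kJ/mol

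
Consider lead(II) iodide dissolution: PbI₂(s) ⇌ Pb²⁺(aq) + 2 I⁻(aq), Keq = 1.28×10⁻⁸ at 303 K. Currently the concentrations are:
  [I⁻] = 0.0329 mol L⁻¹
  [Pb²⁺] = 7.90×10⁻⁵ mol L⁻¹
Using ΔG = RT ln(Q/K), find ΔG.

(PbI₂ is a pure solid — omitted from Q.)
Q = [Pb²⁺]·[I⁻]² = (7.90×10⁻⁵)·(0.0329)² = 8.55×10⁻⁸
ΔG = RT ln(Q/Keq) = (8.314 J mol⁻¹ K⁻¹)(303 K) × ln(8.55×10⁻⁸/1.28×10⁻⁸)
   = (2.519 kJ/mol)(1.899) = 4.78 kJ/mol
ΔG > 0, so the forward reaction is non-spontaneous (proceeds in reverse).

ΔG = 4.78 kJ/mol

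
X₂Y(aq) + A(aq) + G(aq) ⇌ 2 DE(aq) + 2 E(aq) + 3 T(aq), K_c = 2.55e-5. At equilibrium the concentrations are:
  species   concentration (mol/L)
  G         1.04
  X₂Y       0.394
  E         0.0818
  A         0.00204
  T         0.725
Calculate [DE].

[DE] = 0.00289 mol/L

At equilibrium, K_c = [DE]²·[E]²·[T]³ / ([X₂Y]·[A]·[G]) = 2.55e-5.
([DE])²·(0.0818)²·(0.725)³ / ((0.394)·(0.00204)·(1.04)) = 2.55e-5
[DE]² = 8.36e-6 ⇒ [DE] = 0.00289 mol/L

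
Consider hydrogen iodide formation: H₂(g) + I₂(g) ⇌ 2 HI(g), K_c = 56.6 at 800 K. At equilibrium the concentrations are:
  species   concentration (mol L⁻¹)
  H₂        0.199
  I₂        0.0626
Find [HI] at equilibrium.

[HI] = 0.840 mol L⁻¹

At equilibrium, K_c = [HI]² / ([H₂]·[I₂]) = 56.6.
([HI])² / ((0.199)·(0.0626)) = 56.6
[HI]² = 0.705 ⇒ [HI] = 0.840 mol L⁻¹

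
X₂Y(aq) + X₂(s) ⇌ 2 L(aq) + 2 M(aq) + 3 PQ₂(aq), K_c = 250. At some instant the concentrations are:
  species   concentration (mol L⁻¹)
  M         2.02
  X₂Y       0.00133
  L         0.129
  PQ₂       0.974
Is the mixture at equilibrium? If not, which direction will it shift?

no; Q < K, reaction proceeds forward

(X₂ is a pure solid — omitted from Q_c.)
Q_c = [L]²·[M]²·[PQ₂]³ / [X₂Y] = (0.129)²·(2.02)²·(0.974)³ / (0.00133) = 47.2
Q_c = 47.2 < K_c = 250: net forward reaction.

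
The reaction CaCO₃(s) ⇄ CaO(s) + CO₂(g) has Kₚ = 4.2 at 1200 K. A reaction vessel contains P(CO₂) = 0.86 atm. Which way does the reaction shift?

toward products

(CaCO₃, CaO are pure solids — omitted from Qₚ.)
Qₚ = P(CO₂) = 0.86
Qₚ = 0.86 < Kₚ = 4.2, so the forward reaction proceeds.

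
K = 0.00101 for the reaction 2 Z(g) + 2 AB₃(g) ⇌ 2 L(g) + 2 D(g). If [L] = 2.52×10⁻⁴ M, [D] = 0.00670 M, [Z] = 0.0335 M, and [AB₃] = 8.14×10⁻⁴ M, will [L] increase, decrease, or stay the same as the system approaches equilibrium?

Q = [L]²·[D]² / ([Z]²·[AB₃]²) = (2.52×10⁻⁴)²·(0.00670)² / ((0.0335)²·(8.14×10⁻⁴)²) = 0.00383
Q = 0.00383 > K = 0.00101: net reverse reaction.
L is a product, so it decreases.

decrease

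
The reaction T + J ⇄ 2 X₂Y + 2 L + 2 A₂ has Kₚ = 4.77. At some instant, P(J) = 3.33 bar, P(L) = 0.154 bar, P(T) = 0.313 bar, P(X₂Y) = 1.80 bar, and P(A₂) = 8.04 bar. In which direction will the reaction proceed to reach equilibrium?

at equilibrium

Qₚ = P(X₂Y)²·P(L)²·P(A₂)² / (P(T)·P(J)) = (1.80)²·(0.154)²·(8.04)² / ((0.313)·(3.33)) = 4.77
Qₚ = 4.77 = Kₚ, so the system is already at equilibrium.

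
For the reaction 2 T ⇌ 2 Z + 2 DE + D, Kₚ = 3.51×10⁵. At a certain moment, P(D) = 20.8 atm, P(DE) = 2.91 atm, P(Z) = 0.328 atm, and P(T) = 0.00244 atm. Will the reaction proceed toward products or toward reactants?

to the left

Qₚ = P(Z)²·P(DE)²·P(D) / P(T)² = (0.328)²·(2.91)²·(20.8) / (0.00244)² = 3.18×10⁶
Qₚ = 3.18×10⁶ > Kₚ = 3.51×10⁵, so the reverse reaction proceeds.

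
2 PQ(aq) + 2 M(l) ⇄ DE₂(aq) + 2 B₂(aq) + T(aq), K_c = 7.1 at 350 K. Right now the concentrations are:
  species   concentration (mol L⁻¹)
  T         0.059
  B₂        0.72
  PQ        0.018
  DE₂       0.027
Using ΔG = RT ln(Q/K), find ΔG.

ΔG = -2.98 kJ/mol

(M is a pure liquid — omitted from Q_c.)
Q_c = [DE₂]·[B₂]²·[T] / [PQ]² = (0.027)·(0.72)²·(0.059) / (0.018)² = 2.55
ΔG = RT ln(Q_c/K_c) = (8.314 J mol⁻¹ K⁻¹)(350 K) × ln(2.55/7.1)
   = (2.910 kJ/mol)(-1.024) = -2.98 kJ/mol
ΔG < 0, so the forward reaction is spontaneous (proceeds forward).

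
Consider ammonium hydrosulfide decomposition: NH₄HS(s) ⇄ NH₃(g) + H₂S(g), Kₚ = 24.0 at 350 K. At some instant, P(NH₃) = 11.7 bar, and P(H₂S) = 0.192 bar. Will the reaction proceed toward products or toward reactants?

toward products

(NH₄HS is a pure solid — omitted from Qₚ.)
Qₚ = P(NH₃)·P(H₂S) = (11.7)·(0.192) = 2.25
Qₚ = 2.25 < Kₚ = 24.0, so the forward reaction proceeds.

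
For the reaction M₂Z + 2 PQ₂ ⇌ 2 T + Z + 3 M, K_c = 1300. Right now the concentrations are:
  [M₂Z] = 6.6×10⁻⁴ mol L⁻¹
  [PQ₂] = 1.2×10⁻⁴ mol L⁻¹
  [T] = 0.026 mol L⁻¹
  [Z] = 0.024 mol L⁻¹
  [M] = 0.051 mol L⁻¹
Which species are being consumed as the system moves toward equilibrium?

Q_c = [T]²·[Z]·[M]³ / ([M₂Z]·[PQ₂]²) = (0.026)²·(0.024)·(0.051)³ / ((6.6×10⁻⁴)·(1.2×10⁻⁴)²) = 230
Q_c = 230 < K_c = 1300: net forward reaction.

M₂Z, PQ₂ (reactants)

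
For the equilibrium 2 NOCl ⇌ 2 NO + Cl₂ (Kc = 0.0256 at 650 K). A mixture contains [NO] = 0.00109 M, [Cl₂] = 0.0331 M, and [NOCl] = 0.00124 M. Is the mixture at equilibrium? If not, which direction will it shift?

Qc = [NO]²·[Cl₂] / [NOCl]² = (0.00109)²·(0.0331) / (0.00124)² = 0.0256
Qc = 0.0256 = Kc; the system is at equilibrium.

yes, at equilibrium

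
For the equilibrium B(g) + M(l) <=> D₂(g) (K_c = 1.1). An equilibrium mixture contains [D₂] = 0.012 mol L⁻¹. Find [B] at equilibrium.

[B] = 0.011 mol L⁻¹

(M is a pure liquid — omitted from K_c.)
At equilibrium, K_c = [D₂] / [B] = 1.1.
(0.012) / ([B]) = 1.1
[B] = 0.0109 = 0.011 mol L⁻¹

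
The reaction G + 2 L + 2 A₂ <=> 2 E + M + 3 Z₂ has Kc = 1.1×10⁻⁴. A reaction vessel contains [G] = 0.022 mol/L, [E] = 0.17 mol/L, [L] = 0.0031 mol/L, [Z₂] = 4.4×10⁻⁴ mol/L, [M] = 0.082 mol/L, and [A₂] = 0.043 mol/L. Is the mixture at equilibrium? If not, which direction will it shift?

Qc = [E]²·[M]·[Z₂]³ / ([G]·[L]²·[A₂]²) = (0.17)²·(0.082)·(4.4×10⁻⁴)³ / ((0.022)·(0.0031)²·(0.043)²) = 5.2×10⁻⁴
Qc = 5.2×10⁻⁴ > Kc = 1.1×10⁻⁴: net reverse reaction.

no; Q > K, reaction proceeds in reverse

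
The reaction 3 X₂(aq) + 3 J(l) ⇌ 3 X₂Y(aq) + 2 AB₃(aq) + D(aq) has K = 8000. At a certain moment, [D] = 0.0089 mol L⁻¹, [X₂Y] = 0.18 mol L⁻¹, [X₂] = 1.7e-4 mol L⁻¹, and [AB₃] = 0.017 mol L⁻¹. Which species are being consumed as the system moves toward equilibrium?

(J is a pure liquid — omitted from Q.)
Q = [X₂Y]³·[AB₃]²·[D] / [X₂]³ = (0.18)³·(0.017)²·(0.0089) / (1.7e-4)³ = 3100
Q = 3100 < K = 8000: net forward reaction.

X₂, J (reactants)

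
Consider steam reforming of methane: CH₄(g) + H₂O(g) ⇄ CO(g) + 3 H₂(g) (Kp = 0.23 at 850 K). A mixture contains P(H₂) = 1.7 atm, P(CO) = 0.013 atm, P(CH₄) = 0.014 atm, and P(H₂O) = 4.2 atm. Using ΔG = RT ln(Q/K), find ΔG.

Qp = P(CO)·P(H₂)³ / (P(CH₄)·P(H₂O)) = (0.013)·(1.7)³ / ((0.014)·(4.2)) = 1.09
ΔG = RT ln(Qp/Kp) = (8.314 J mol⁻¹ K⁻¹)(850 K) × ln(1.09/0.23)
   = (7.067 kJ/mol)(1.556) = 11.0 kJ/mol
ΔG > 0, so the forward reaction is non-spontaneous (proceeds in reverse).

ΔG = 11.0 kJ/mol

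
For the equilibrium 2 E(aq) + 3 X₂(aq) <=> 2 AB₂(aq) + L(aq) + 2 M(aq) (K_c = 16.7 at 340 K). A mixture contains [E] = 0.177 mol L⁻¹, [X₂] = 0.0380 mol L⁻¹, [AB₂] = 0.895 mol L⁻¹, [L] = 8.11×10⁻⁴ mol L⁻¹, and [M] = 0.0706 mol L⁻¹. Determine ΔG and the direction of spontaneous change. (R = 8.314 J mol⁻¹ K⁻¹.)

ΔG = -6.17 kJ/mol; the forward reaction is spontaneous

Q_c = [AB₂]²·[L]·[M]² / ([E]²·[X₂]³) = (0.895)²·(8.11×10⁻⁴)·(0.0706)² / ((0.177)²·(0.0380)³) = 1.88
ΔG = RT ln(Q_c/K_c) = (8.314 J mol⁻¹ K⁻¹)(340 K) × ln(1.88/16.7)
   = (2.827 kJ/mol)(-2.184) = -6.17 kJ/mol
ΔG < 0, so the forward reaction is spontaneous (proceeds forward).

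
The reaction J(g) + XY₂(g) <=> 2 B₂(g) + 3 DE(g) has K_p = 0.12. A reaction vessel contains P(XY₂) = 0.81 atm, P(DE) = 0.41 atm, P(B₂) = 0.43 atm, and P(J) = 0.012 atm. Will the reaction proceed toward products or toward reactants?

to the left

Q_p = P(B₂)²·P(DE)³ / (P(J)·P(XY₂)) = (0.43)²·(0.41)³ / ((0.012)·(0.81)) = 1.3
Q_p = 1.3 > K_p = 0.12, so the reverse reaction proceeds.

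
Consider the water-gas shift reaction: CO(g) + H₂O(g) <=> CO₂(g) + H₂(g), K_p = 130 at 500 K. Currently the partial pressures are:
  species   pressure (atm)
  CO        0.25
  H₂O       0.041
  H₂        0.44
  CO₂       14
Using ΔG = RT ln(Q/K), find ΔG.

ΔG = 6.36 kJ/mol

Q_p = P(CO₂)·P(H₂) / (P(CO)·P(H₂O)) = (14)·(0.44) / ((0.25)·(0.041)) = 601
ΔG = RT ln(Q_p/K_p) = (8.314 J mol⁻¹ K⁻¹)(500 K) × ln(601/130)
   = (4.157 kJ/mol)(1.531) = 6.36 kJ/mol
ΔG > 0, so the forward reaction is non-spontaneous (proceeds in reverse).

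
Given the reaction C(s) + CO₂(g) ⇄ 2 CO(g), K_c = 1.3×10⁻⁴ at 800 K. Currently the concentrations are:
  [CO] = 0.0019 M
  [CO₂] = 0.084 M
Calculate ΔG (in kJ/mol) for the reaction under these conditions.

ΔG = -7.36 kJ/mol

(C is a pure solid — omitted from Q_c.)
Q_c = [CO]² / [CO₂] = (0.0019)² / (0.084) = 4.30×10⁻⁵
ΔG = RT ln(Q_c/K_c) = (8.314 J mol⁻¹ K⁻¹)(800 K) × ln(4.30×10⁻⁵/1.3×10⁻⁴)
   = (6.651 kJ/mol)(-1.106) = -7.36 kJ/mol
ΔG < 0, so the forward reaction is spontaneous (proceeds forward).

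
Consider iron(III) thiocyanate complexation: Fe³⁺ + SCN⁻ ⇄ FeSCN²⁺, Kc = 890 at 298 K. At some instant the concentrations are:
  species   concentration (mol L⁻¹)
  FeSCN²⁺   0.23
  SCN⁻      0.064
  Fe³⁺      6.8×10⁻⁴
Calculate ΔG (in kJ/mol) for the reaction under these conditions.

ΔG = 4.41 kJ/mol

Qc = [FeSCN²⁺] / ([Fe³⁺]·[SCN⁻]) = (0.23) / ((6.8×10⁻⁴)·(0.064)) = 5280
ΔG = RT ln(Qc/Kc) = (8.314 J mol⁻¹ K⁻¹)(298 K) × ln(5280/890)
   = (2.478 kJ/mol)(1.780) = 4.41 kJ/mol
ΔG > 0, so the forward reaction is non-spontaneous (proceeds in reverse).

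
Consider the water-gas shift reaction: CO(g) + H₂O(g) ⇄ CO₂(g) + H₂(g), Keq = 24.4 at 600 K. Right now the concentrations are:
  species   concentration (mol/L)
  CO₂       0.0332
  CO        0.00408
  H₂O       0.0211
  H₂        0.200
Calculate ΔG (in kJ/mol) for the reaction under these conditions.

Q = [CO₂]·[H₂] / ([CO]·[H₂O]) = (0.0332)·(0.200) / ((0.00408)·(0.0211)) = 77.1
ΔG = RT ln(Q/Keq) = (8.314 J mol⁻¹ K⁻¹)(600 K) × ln(77.1/24.4)
   = (4.988 kJ/mol)(1.151) = 5.74 kJ/mol
ΔG > 0, so the forward reaction is non-spontaneous (proceeds in reverse).

ΔG = 5.74 kJ/mol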